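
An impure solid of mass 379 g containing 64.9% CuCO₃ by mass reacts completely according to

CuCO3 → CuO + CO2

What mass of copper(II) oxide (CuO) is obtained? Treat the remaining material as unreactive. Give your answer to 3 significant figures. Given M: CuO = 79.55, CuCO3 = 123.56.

158 g

Mass of pure CuCO3 = 379 g × 0.649 = 246.0 g.
n(CuCO3) = 246.0 g / 123.56 g/mol = 1.991 mol.
From the equation the CuCO3:CuO mole ratio is 1:1, so n(CuO) = 1.991 × 1/1 = 1.991 mol.
Mass of CuO = 1.991 mol × 79.55 g/mol = 158.4 g.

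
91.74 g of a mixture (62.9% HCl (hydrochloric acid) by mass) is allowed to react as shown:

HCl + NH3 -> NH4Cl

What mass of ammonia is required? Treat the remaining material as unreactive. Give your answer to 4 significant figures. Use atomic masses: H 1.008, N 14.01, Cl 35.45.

26.96 g

Mass of pure HCl = 91.74 g × 0.629 = 57.704 g.
M(HCl) = 1.008 + 35.45 = 36.458 g/mol.
M(NH3) = 14.01 + 3(1.008) = 17.034 g/mol.
n(HCl) = 57.704 g / 36.458 g/mol = 1.5828 mol.
From the equation the HCl:NH3 mole ratio is 1:1, so n(NH3) = 1.5828 × 1/1 = 1.5828 mol.
Mass of NH3 = 1.5828 mol × 17.034 g/mol = 26.961 g.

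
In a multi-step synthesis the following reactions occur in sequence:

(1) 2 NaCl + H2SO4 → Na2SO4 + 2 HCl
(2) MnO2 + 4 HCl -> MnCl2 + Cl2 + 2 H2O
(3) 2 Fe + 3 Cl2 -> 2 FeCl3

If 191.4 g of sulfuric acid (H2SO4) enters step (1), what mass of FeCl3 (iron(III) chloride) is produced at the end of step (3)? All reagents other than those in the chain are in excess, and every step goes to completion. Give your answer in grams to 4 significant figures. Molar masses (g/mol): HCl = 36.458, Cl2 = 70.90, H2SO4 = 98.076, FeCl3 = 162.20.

105.5 g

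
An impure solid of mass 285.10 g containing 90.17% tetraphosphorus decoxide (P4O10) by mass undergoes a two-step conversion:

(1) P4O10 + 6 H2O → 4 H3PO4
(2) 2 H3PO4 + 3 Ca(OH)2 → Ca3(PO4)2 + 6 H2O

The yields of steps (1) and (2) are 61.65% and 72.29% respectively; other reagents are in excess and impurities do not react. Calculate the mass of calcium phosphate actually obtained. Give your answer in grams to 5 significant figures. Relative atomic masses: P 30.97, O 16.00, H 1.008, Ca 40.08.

250.37 g

Pure P4O10 = 285.10 × 0.9017 = 257.075 g.
M(P4O10) = 4(30.97) + 10(16.00) = 283.88 g/mol.
M(Ca3(PO4)2) = 3(40.08) + 2(30.97) + 8(16.00) = 310.18 g/mol.
n(P4O10) = 257.075 / 283.88 = 0.905575 mol.
Step 1 (P4O10:H3PO4 = 1:4): theoretical n(H3PO4) = 3.62230 mol; at 61.65% yield, n(H3PO4) = 2.23315 mol.
Step 2 (H3PO4:Ca3(PO4)2 = 2:1): theoretical n(Ca3(PO4)2) = 1.11657 mol, so theoretical mass = 1.11657 × 310.18 = 346.339 g.
At 72.29% yield, actual mass of Ca3(PO4)2 = 346.339 × 0.7229 = 250.368 g.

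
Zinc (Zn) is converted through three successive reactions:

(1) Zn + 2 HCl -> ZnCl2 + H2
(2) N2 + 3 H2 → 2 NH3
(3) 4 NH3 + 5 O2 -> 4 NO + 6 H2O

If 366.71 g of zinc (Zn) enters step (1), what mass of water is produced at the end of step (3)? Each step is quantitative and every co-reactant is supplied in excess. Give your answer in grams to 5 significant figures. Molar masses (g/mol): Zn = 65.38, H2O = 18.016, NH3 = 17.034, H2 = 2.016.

n(Zn) = 366.71 / 65.38 = 5.60890 mol.
Reaction (1): Zn→H2 ratio 1:1 ⇒ n(H2) = 5.60890 mol.
Reaction (2): H2→NH3 ratio 3:2 ⇒ n(NH3) = 3.73927 mol.
Reaction (3): NH3→H2O ratio 4:6 ⇒ n(H2O) = 5.60890 mol.
Mass of H2O = 5.60890 × 18.016 = 101.050 g.

101.05 g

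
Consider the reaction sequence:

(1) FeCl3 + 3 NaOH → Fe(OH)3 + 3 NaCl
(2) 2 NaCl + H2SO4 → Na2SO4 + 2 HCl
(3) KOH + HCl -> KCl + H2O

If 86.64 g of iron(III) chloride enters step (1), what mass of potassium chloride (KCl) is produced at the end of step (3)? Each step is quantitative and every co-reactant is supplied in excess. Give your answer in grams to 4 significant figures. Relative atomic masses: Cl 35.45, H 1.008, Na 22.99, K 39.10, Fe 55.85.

M(FeCl3) = 55.85 + 3(35.45) = 162.20 g/mol.
M(KCl) = 39.10 + 35.45 = 74.55 g/mol.
n(FeCl3) = 86.64 / 162.20 = 0.53416 mol.
Reaction (1): FeCl3→NaCl ratio 1:3 ⇒ n(NaCl) = 1.6025 mol.
Reaction (2): NaCl→HCl ratio 2:2 ⇒ n(HCl) = 1.6025 mol.
Reaction (3): HCl→KCl ratio 1:1 ⇒ n(KCl) = 1.6025 mol.
Mass of KCl = 1.6025 × 74.55 = 119.46 g.

119.5 g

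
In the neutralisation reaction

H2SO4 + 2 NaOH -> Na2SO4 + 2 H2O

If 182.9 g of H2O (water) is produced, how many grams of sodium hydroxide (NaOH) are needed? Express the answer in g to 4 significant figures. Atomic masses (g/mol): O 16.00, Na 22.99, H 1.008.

406.1 g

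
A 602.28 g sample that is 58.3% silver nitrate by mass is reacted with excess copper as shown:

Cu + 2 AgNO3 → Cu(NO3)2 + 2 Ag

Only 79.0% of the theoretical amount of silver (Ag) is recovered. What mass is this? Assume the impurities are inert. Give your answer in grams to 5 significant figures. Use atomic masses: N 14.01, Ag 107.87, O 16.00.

176.14 g

Pure AgNO3 available = 602.28 g × 0.583 = 351.129 g.
M(AgNO3) = 107.87 + 14.01 + 3(16.00) = 169.88 g/mol.
M(Ag) = 107.87 g/mol.
n(AgNO3) = 351.129 g / 169.88 g/mol = 2.06693 mol.
From the equation the AgNO3:Ag mole ratio is 2:2, so n(Ag) = 2.06693 × 2/2 = 2.06693 mol.
Mass of Ag = 2.06693 mol × 107.87 g/mol = 222.959 g.
Actual mass collected = 222.959 g × 0.790 = 176.138 g.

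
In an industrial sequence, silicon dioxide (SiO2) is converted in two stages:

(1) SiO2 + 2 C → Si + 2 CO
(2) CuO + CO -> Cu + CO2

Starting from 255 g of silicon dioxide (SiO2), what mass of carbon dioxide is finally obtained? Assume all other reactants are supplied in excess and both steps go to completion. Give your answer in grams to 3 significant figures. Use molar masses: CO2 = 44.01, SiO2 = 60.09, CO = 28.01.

374 g

n(SiO2) = 255.0 / 60.09 = 4.244 mol.
Step 1 gives a 1:2 ratio of SiO2 to CO, so n(CO) = 8.487 mol.
In step 2 the CO:CO2 ratio is 1:1, so n(CO2) = 8.487 mol.
Mass of CO2 = 8.487 × 44.01 = 373.5 g.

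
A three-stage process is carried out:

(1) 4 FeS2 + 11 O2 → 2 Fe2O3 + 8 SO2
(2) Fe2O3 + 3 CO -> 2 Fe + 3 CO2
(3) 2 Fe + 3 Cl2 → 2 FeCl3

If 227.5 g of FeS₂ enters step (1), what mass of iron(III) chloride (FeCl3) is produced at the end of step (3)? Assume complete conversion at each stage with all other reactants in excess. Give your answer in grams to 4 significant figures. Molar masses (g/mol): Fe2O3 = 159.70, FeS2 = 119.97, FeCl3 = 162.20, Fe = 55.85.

n(FeS2) = 227.5 / 119.97 = 1.8963 mol.
Reaction (1): FeS2→Fe2O3 ratio 4:2 ⇒ n(Fe2O3) = 0.94815 mol.
Reaction (2): Fe2O3→Fe ratio 1:2 ⇒ n(Fe) = 1.8963 mol.
Reaction (3): Fe→FeCl3 ratio 2:2 ⇒ n(FeCl3) = 1.8963 mol.
Mass of FeCl3 = 1.8963 × 162.20 = 307.58 g.

307.6 g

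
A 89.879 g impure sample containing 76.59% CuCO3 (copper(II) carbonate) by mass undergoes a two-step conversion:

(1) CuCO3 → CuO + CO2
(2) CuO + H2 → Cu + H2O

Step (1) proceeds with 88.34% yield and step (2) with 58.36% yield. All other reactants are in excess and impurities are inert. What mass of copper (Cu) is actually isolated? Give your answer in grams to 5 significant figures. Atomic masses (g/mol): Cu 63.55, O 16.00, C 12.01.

Pure CuCO3 = 89.879 × 0.7659 = 68.8383 g.
M(CuCO3) = 63.55 + 12.01 + 3(16.00) = 123.56 g/mol.
M(Cu) = 63.55 g/mol.
n(CuCO3) = 68.8383 / 123.56 = 0.557125 mol.
Step 1 (CuCO3:CuO = 1:1): theoretical n(CuO) = 0.557125 mol; at 88.34% yield, n(CuO) = 0.492164 mol.
Step 2 (CuO:Cu = 1:1): theoretical n(Cu) = 0.492164 mol, so theoretical mass = 0.492164 × 63.55 = 31.2770 g.
At 58.36% yield, actual mass of Cu = 31.2770 × 0.5836 = 18.2533 g.

18.253 g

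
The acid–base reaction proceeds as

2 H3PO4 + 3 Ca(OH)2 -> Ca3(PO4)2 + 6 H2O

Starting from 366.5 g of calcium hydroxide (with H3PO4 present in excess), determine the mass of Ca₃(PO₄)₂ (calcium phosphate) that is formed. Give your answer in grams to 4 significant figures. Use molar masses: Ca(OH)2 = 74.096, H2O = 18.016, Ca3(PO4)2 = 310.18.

n(Ca(OH)2) = 366.50 g / 74.096 g/mol = 4.9463 mol.
From the equation the Ca(OH)2:Ca3(PO4)2 mole ratio is 3:1, so n(Ca3(PO4)2) = 4.9463 × 1/3 = 1.6488 mol.
Mass of Ca3(PO4)2 = 1.6488 mol × 310.18 g/mol = 511.41 g.

511.4 g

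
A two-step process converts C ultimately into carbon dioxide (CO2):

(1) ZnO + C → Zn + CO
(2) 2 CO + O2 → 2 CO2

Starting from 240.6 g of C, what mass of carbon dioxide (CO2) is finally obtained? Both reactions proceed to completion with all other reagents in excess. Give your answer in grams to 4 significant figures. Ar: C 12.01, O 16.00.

M(C) = 12.01 g/mol.
M(CO2) = 12.01 + 2(16.00) = 44.01 g/mol.
n(C) = 240.60 / 12.01 = 20.033 mol.
Step 1 gives a 1:1 ratio of C to CO, so n(CO) = 20.033 mol.
In step 2 the CO:CO2 ratio is 2:2, so n(CO2) = 20.033 mol.
Mass of CO2 = 20.033 × 44.01 = 881.67 g.

881.7 g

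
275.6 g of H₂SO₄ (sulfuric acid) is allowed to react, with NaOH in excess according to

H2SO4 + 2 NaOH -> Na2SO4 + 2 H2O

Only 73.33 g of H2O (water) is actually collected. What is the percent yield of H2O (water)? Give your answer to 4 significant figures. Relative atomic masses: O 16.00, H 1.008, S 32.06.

72.42 %

M(H2SO4) = 2(1.008) + 32.06 + 4(16.00) = 98.076 g/mol.
M(H2O) = 2(1.008) + 16.00 = 18.016 g/mol.
n(H2SO4) = 275.60 g / 98.076 g/mol = 2.8101 mol.
From the equation the H2SO4:H2O mole ratio is 1:2, so n(H2O) = 2.8101 × 2/1 = 5.6201 mol.
Mass of H2O = 5.6201 mol × 18.016 g/mol = 101.25 g.
This is the theoretical yield. Percent yield = 73.33 g / 101.25 g × 100% = 72.423%.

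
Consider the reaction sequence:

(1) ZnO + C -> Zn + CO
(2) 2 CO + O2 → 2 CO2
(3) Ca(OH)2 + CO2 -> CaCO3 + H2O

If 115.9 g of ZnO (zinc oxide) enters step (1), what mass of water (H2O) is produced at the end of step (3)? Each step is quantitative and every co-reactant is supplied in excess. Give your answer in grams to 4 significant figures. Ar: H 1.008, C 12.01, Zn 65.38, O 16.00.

M(ZnO) = 65.38 + 16.00 = 81.38 g/mol.
M(H2O) = 2(1.008) + 16.00 = 18.016 g/mol.
n(ZnO) = 115.9 / 81.38 = 1.4242 mol.
Reaction (1): ZnO→CO ratio 1:1 ⇒ n(CO) = 1.4242 mol.
Reaction (2): CO→CO2 ratio 2:2 ⇒ n(CO2) = 1.4242 mol.
Reaction (3): CO2→H2O ratio 1:1 ⇒ n(H2O) = 1.4242 mol.
Mass of H2O = 1.4242 × 18.016 = 25.658 g.

25.66 g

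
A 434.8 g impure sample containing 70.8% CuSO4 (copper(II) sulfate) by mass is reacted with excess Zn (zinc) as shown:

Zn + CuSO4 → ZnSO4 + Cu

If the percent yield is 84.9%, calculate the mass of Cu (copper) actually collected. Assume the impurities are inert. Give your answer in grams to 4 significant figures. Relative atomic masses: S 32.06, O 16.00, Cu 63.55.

Pure CuSO4 available = 434.8 g × 0.708 = 307.84 g.
M(CuSO4) = 63.55 + 32.06 + 4(16.00) = 159.61 g/mol.
M(Cu) = 63.55 g/mol.
n(CuSO4) = 307.84 g / 159.61 g/mol = 1.9287 mol.
From the equation the CuSO4:Cu mole ratio is 1:1, so n(Cu) = 1.9287 × 1/1 = 1.9287 mol.
Mass of Cu = 1.9287 mol × 63.55 g/mol = 122.57 g.
Actual mass collected = 122.57 g × 0.849 = 104.06 g.

104.1 g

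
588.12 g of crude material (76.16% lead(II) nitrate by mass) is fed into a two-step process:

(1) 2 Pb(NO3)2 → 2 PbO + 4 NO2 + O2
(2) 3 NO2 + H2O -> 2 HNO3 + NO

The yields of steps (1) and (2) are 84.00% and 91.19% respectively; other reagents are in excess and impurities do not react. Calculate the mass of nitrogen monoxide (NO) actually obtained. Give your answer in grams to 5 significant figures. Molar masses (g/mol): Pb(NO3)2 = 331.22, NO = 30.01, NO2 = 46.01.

20.724 g

Pure Pb(NO3)2 = 588.12 × 0.7616 = 447.912 g.
n(Pb(NO3)2) = 447.912 / 331.22 = 1.35231 mol.
Step 1 (Pb(NO3)2:NO2 = 2:4): theoretical n(NO2) = 2.70462 mol; at 84.00% yield, n(NO2) = 2.27188 mol.
Step 2 (NO2:NO = 3:1): theoretical n(NO) = 0.757294 mol, so theoretical mass = 0.757294 × 30.01 = 22.7264 g.
At 91.19% yield, actual mass of NO = 22.7264 × 0.9119 = 20.7242 g.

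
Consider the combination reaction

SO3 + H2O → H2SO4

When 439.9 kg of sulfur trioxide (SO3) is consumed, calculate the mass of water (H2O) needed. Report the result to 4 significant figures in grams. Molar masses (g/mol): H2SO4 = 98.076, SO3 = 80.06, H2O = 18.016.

98990 g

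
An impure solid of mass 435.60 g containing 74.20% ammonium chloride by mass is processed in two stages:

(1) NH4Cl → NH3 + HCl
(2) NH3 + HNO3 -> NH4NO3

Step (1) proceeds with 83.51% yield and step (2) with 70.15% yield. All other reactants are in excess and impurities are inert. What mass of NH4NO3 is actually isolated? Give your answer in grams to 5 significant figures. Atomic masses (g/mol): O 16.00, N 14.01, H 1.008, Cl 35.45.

283.36 g

Pure NH4Cl = 435.60 × 0.7420 = 323.215 g.
M(NH4Cl) = 14.01 + 4(1.008) + 35.45 = 53.492 g/mol.
M(NH4NO3) = 2(14.01) + 4(1.008) + 3(16.00) = 80.052 g/mol.
n(NH4Cl) = 323.215 / 53.492 = 6.04231 mol.
Step 1 (NH4Cl:NH3 = 1:1): theoretical n(NH3) = 6.04231 mol; at 83.51% yield, n(NH3) = 5.04593 mol.
Step 2 (NH3:NH4NO3 = 1:1): theoretical n(NH4NO3) = 5.04593 mol, so theoretical mass = 5.04593 × 80.052 = 403.937 g.
At 70.15% yield, actual mass of NH4NO3 = 403.937 × 0.7015 = 283.362 g.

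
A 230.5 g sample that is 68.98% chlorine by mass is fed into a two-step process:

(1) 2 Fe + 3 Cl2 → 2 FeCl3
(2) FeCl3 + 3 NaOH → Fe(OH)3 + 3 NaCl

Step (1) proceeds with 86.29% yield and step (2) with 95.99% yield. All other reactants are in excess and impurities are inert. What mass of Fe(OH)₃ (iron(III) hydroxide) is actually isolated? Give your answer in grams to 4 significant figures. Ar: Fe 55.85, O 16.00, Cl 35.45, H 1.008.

132.3 g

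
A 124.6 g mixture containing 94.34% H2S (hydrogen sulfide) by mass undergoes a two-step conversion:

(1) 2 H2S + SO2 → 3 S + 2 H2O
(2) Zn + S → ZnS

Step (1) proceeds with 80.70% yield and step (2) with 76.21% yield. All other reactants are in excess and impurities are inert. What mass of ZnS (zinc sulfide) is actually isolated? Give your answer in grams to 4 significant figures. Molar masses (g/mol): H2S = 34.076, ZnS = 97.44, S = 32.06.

310.1 g

Pure H2S = 124.6 × 0.9434 = 117.55 g.
n(H2S) = 117.55 / 34.076 = 3.4496 mol.
Step 1 (H2S:S = 2:3): theoretical n(S) = 5.1744 mol; at 80.70% yield, n(S) = 4.1757 mol.
Step 2 (S:ZnS = 1:1): theoretical n(ZnS) = 4.1757 mol, so theoretical mass = 4.1757 × 97.44 = 406.88 g.
At 76.21% yield, actual mass of ZnS = 406.88 × 0.7621 = 310.08 g.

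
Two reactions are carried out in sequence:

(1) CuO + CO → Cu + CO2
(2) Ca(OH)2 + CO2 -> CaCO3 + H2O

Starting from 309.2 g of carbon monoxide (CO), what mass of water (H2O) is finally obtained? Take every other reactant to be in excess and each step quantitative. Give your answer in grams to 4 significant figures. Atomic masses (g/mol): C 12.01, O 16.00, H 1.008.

M(CO) = 12.01 + 16.00 = 28.01 g/mol.
M(H2O) = 2(1.008) + 16.00 = 18.016 g/mol.
n(CO) = 309.20 / 28.01 = 11.039 mol.
Step 1 gives a 1:1 ratio of CO to CO2, so n(CO2) = 11.039 mol.
In step 2 the CO2:H2O ratio is 1:1, so n(H2O) = 11.039 mol.
Mass of H2O = 11.039 × 18.016 = 198.88 g.

198.9 g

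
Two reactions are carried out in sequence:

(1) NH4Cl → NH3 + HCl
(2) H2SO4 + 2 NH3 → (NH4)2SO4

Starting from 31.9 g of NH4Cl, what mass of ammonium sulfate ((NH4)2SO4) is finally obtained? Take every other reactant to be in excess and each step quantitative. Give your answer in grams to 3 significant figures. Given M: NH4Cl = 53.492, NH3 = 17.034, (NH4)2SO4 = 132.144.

n(NH4Cl) = 31.90 / 53.492 = 0.5964 mol.
Step 1 gives a 1:1 ratio of NH4Cl to NH3, so n(NH3) = 0.5964 mol.
In step 2 the NH3:(NH4)2SO4 ratio is 2:1, so n((NH4)2SO4) = 0.2982 mol.
Mass of (NH4)2SO4 = 0.2982 × 132.144 = 39.40 g.

39.4 g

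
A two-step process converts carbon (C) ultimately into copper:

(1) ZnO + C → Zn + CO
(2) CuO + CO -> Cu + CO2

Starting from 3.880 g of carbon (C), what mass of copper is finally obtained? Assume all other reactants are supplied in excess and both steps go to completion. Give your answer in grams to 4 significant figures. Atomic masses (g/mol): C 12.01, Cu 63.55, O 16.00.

M(C) = 12.01 g/mol.
M(Cu) = 63.55 g/mol.
n(C) = 3.8800 / 12.01 = 0.32306 mol.
Step 1 gives a 1:1 ratio of C to CO, so n(CO) = 0.32306 mol.
In step 2 the CO:Cu ratio is 1:1, so n(Cu) = 0.32306 mol.
Mass of Cu = 0.32306 × 63.55 = 20.531 g.

20.53 g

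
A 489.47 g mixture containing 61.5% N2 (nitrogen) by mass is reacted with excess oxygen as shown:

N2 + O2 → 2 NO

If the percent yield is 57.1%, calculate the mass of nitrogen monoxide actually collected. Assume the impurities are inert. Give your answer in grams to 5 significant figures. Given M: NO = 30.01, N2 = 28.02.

Pure N2 available = 489.47 g × 0.615 = 301.024 g.
n(N2) = 301.024 g / 28.02 g/mol = 10.7432 mol.
From the equation the N2:NO mole ratio is 1:2, so n(NO) = 10.7432 × 2/1 = 21.4864 mol.
Mass of NO = 21.4864 mol × 30.01 g/mol = 644.806 g.
Actual mass collected = 644.806 g × 0.571 = 368.184 g.

368.18 g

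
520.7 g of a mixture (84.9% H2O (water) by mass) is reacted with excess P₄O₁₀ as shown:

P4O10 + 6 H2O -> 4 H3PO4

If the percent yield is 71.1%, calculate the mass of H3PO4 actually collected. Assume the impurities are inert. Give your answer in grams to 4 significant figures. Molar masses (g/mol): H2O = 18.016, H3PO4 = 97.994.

Pure H2O available = 520.7 g × 0.849 = 442.07 g.
n(H2O) = 442.07 g / 18.016 g/mol = 24.538 mol.
From the equation the H2O:H3PO4 mole ratio is 6:4, so n(H3PO4) = 24.538 × 4/6 = 16.359 mol.
Mass of H3PO4 = 16.359 mol × 97.994 g/mol = 1603.0 g.
Actual mass collected = 1603.0 g × 0.711 = 1139.8 g.

1140 g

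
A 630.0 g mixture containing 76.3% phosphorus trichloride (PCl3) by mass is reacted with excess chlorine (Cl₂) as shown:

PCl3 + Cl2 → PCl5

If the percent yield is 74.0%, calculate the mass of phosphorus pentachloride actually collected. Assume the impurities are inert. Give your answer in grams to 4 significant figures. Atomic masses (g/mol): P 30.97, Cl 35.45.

Pure PCl3 available = 630.0 g × 0.763 = 480.69 g.
M(PCl3) = 30.97 + 3(35.45) = 137.32 g/mol.
M(PCl5) = 30.97 + 5(35.45) = 208.22 g/mol.
n(PCl3) = 480.69 g / 137.32 g/mol = 3.5005 mol.
From the equation the PCl3:PCl5 mole ratio is 1:1, so n(PCl5) = 3.5005 × 1/1 = 3.5005 mol.
Mass of PCl5 = 3.5005 mol × 208.22 g/mol = 728.88 g.
Actual mass collected = 728.88 g × 0.740 = 539.37 g.

539.4 g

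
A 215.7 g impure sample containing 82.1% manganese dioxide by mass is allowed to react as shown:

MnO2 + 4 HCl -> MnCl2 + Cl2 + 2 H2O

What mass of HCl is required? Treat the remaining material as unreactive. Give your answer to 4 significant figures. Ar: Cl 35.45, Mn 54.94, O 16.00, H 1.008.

297.0 g

Mass of pure MnO2 = 215.7 g × 0.821 = 177.09 g.
M(MnO2) = 54.94 + 2(16.00) = 86.94 g/mol.
M(HCl) = 1.008 + 35.45 = 36.458 g/mol.
n(MnO2) = 177.09 g / 86.94 g/mol = 2.0369 mol.
From the equation the MnO2:HCl mole ratio is 1:4, so n(HCl) = 2.0369 × 4/1 = 8.1477 mol.
Mass of HCl = 8.1477 mol × 36.458 g/mol = 297.05 g.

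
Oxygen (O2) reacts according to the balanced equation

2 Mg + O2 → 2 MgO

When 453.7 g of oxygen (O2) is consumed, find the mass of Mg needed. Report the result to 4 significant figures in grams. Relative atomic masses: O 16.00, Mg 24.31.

M(O2) = 2(16.00) = 32.00 g/mol.
M(Mg) = 24.31 g/mol.
n(O2) = 453.70 g / 32.00 g/mol = 14.178 mol.
From the equation the O2:Mg mole ratio is 1:2, so n(Mg) = 14.178 × 2/1 = 28.356 mol.
Mass of Mg = 28.356 mol × 24.31 g/mol = 689.34 g.

689.3 g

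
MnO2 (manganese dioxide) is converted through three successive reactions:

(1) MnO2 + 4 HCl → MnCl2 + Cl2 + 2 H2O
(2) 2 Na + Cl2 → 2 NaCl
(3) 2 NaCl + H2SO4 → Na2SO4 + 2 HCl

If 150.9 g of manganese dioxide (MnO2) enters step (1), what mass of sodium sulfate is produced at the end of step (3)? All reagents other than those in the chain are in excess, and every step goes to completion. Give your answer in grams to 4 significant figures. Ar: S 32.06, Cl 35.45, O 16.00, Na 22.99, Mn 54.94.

M(MnO2) = 54.94 + 2(16.00) = 86.94 g/mol.
M(Na2SO4) = 2(22.99) + 32.06 + 4(16.00) = 142.04 g/mol.
n(MnO2) = 150.9 / 86.94 = 1.7357 mol.
Reaction (1): MnO2→Cl2 ratio 1:1 ⇒ n(Cl2) = 1.7357 mol.
Reaction (2): Cl2→NaCl ratio 1:2 ⇒ n(NaCl) = 3.4714 mol.
Reaction (3): NaCl→Na2SO4 ratio 2:1 ⇒ n(Na2SO4) = 1.7357 mol.
Mass of Na2SO4 = 1.7357 × 142.04 = 246.54 g.

246.5 g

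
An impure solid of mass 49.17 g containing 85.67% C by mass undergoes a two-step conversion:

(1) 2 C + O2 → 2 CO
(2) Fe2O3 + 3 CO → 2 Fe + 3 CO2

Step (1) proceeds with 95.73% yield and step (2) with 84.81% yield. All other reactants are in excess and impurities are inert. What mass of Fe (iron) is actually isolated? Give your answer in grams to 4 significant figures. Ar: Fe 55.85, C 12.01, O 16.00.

106.0 g

Pure C = 49.17 × 0.8567 = 42.124 g.
M(C) = 12.01 g/mol.
M(Fe) = 55.85 g/mol.
n(C) = 42.124 / 12.01 = 3.5074 mol.
Step 1 (C:CO = 2:2): theoretical n(CO) = 3.5074 mol; at 95.73% yield, n(CO) = 3.3576 mol.
Step 2 (CO:Fe = 3:2): theoretical n(Fe) = 2.2384 mol, so theoretical mass = 2.2384 × 55.85 = 125.02 g.
At 84.81% yield, actual mass of Fe = 125.02 × 0.8481 = 106.03 g.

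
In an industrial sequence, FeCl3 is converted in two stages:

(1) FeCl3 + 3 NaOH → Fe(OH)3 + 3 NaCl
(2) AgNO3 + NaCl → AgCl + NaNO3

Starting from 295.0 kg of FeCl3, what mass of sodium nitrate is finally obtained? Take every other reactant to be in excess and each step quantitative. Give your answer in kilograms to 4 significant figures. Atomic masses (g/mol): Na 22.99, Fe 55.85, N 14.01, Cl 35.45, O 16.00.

M(FeCl3) = 55.85 + 3(35.45) = 162.20 g/mol.
M(NaNO3) = 22.99 + 14.01 + 3(16.00) = 85.00 g/mol.
295.0 kg = 295000 g.
n(FeCl3) = 295000 / 162.20 = 1818.7 mol.
Step 1 gives a 1:3 ratio of FeCl3 to NaCl, so n(NaCl) = 5456.2 mol.
In step 2 the NaCl:NaNO3 ratio is 1:1, so n(NaNO3) = 5456.2 mol.
Mass of NaNO3 = 5456.2 × 85.00 = 463780 g = 463.8 kg.

463.8 kg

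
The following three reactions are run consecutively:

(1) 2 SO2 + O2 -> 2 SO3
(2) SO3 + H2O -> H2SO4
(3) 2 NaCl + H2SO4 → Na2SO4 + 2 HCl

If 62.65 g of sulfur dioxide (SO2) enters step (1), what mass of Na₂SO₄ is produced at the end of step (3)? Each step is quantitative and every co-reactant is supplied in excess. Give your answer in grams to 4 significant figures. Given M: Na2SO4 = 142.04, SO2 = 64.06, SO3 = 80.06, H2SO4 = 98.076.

n(SO2) = 62.65 / 64.06 = 0.97799 mol.
Reaction (1): SO2→SO3 ratio 2:2 ⇒ n(SO3) = 0.97799 mol.
Reaction (2): SO3→H2SO4 ratio 1:1 ⇒ n(H2SO4) = 0.97799 mol.
Reaction (3): H2SO4→Na2SO4 ratio 1:1 ⇒ n(Na2SO4) = 0.97799 mol.
Mass of Na2SO4 = 0.97799 × 142.04 = 138.91 g.

138.9 g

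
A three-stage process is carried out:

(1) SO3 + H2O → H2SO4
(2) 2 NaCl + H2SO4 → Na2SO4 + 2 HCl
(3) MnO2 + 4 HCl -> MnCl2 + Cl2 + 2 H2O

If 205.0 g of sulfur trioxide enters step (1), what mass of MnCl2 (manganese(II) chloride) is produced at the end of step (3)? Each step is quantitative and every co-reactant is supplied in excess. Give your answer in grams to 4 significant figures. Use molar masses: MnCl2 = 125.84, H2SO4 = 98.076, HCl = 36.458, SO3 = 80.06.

n(SO3) = 205.0 / 80.06 = 2.5606 mol.
Reaction (1): SO3→H2SO4 ratio 1:1 ⇒ n(H2SO4) = 2.5606 mol.
Reaction (2): H2SO4→HCl ratio 1:2 ⇒ n(HCl) = 5.1212 mol.
Reaction (3): HCl→MnCl2 ratio 4:1 ⇒ n(MnCl2) = 1.2803 mol.
Mass of MnCl2 = 1.2803 × 125.84 = 161.11 g.

161.1 g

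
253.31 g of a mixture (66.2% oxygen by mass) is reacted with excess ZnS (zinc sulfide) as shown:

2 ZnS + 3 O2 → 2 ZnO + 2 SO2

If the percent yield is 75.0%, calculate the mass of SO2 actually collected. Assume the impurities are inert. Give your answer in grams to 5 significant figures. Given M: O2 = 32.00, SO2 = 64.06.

167.85 g

Pure O2 available = 253.31 g × 0.662 = 167.691 g.
n(O2) = 167.691 g / 32.00 g/mol = 5.24035 mol.
From the equation the O2:SO2 mole ratio is 3:2, so n(SO2) = 5.24035 × 2/3 = 3.49357 mol.
Mass of SO2 = 3.49357 mol × 64.06 g/mol = 223.798 g.
Actual mass collected = 223.798 g × 0.750 = 167.848 g.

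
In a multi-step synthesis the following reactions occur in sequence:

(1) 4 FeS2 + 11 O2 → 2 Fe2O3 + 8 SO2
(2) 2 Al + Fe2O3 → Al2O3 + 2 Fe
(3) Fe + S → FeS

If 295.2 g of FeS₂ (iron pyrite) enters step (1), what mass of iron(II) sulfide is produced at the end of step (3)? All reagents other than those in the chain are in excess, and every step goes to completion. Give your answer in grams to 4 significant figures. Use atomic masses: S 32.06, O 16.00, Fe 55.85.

M(FeS2) = 55.85 + 2(32.06) = 119.97 g/mol.
M(FeS) = 55.85 + 32.06 = 87.91 g/mol.
n(FeS2) = 295.2 / 119.97 = 2.4606 mol.
Reaction (1): FeS2→Fe2O3 ratio 4:2 ⇒ n(Fe2O3) = 1.2303 mol.
Reaction (2): Fe2O3→Fe ratio 1:2 ⇒ n(Fe) = 2.4606 mol.
Reaction (3): Fe→FeS ratio 1:1 ⇒ n(FeS) = 2.4606 mol.
Mass of FeS = 2.4606 × 87.91 = 216.31 g.

216.3 g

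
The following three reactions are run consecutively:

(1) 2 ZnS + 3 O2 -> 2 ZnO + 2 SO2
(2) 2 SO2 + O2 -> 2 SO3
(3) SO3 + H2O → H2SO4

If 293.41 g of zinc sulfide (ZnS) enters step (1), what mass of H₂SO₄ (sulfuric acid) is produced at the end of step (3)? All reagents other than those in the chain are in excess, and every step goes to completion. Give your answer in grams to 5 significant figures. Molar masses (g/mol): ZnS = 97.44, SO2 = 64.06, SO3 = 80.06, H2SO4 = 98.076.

n(ZnS) = 293.41 / 97.44 = 3.01119 mol.
Reaction (1): ZnS→SO2 ratio 2:2 ⇒ n(SO2) = 3.01119 mol.
Reaction (2): SO2→SO3 ratio 2:2 ⇒ n(SO3) = 3.01119 mol.
Reaction (3): SO3→H2SO4 ratio 1:1 ⇒ n(H2SO4) = 3.01119 mol.
Mass of H2SO4 = 3.01119 × 98.076 = 295.325 g.

295.33 g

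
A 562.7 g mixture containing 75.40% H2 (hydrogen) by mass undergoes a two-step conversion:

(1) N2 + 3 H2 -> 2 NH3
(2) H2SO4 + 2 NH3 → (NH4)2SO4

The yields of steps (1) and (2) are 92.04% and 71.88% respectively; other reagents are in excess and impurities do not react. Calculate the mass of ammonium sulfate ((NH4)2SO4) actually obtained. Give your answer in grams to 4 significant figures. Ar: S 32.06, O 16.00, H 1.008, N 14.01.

Pure H2 = 562.7 × 0.7540 = 424.28 g.
M(H2) = 2(1.008) = 2.016 g/mol.
M((NH4)2SO4) = 2(14.01) + 8(1.008) + 32.06 + 4(16.00) = 132.144 g/mol.
n(H2) = 424.28 / 2.016 = 210.45 mol.
Step 1 (H2:NH3 = 3:2): theoretical n(NH3) = 140.30 mol; at 92.04% yield, n(NH3) = 129.13 mol.
Step 2 (NH3:(NH4)2SO4 = 2:1): theoretical n((NH4)2SO4) = 64.567 mol, so theoretical mass = 64.567 × 132.144 = 8532.2 g.
At 71.88% yield, actual mass of (NH4)2SO4 = 8532.2 × 0.7188 = 6132.9 g.

6133 g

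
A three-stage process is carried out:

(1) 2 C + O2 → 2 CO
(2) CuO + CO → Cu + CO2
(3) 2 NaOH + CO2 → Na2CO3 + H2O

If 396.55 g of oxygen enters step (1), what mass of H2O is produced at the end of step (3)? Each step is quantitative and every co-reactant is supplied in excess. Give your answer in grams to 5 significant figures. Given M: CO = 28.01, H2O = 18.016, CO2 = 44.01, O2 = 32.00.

446.52 g

n(O2) = 396.55 / 32.00 = 12.3922 mol.
Reaction (1): O2→CO ratio 1:2 ⇒ n(CO) = 24.7844 mol.
Reaction (2): CO→CO2 ratio 1:1 ⇒ n(CO2) = 24.7844 mol.
Reaction (3): CO2→H2O ratio 1:1 ⇒ n(H2O) = 24.7844 mol.
Mass of H2O = 24.7844 × 18.016 = 446.515 g.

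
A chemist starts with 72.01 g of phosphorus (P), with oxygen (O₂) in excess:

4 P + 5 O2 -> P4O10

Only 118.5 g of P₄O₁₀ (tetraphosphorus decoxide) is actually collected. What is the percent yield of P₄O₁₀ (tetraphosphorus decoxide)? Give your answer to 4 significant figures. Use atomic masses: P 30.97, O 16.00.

71.81 %

M(P) = 30.97 g/mol.
M(P4O10) = 4(30.97) + 10(16.00) = 283.88 g/mol.
n(P) = 72.010 g / 30.97 g/mol = 2.3252 mol.
From the equation the P:P4O10 mole ratio is 4:1, so n(P4O10) = 2.3252 × 1/4 = 0.58129 mol.
Mass of P4O10 = 0.58129 mol × 283.88 g/mol = 165.02 g.
This is the theoretical yield. Percent yield = 118.5 g / 165.02 g × 100% = 71.811%.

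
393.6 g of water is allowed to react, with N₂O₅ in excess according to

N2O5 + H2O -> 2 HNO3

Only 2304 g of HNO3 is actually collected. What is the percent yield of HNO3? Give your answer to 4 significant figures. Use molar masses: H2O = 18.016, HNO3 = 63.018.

83.67 %

n(H2O) = 393.60 g / 18.016 g/mol = 21.847 mol.
From the equation the H2O:HNO3 mole ratio is 1:2, so n(HNO3) = 21.847 × 2/1 = 43.694 mol.
Mass of HNO3 = 43.694 mol × 63.018 g/mol = 2753.5 g.
This is the theoretical yield. Percent yield = 2304 g / 2753.5 g × 100% = 83.674%.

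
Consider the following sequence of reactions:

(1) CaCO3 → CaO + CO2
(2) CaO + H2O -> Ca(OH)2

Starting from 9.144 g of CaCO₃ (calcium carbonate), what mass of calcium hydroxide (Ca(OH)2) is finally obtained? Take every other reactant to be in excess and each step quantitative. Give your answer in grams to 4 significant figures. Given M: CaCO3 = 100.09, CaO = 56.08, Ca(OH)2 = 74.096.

n(CaCO3) = 9.1440 / 100.09 = 0.091358 mol.
Step 1 gives a 1:1 ratio of CaCO3 to CaO, so n(CaO) = 0.091358 mol.
In step 2 the CaO:Ca(OH)2 ratio is 1:1, so n(Ca(OH)2) = 0.091358 mol.
Mass of Ca(OH)2 = 0.091358 × 74.096 = 6.7692 g.

6.769 g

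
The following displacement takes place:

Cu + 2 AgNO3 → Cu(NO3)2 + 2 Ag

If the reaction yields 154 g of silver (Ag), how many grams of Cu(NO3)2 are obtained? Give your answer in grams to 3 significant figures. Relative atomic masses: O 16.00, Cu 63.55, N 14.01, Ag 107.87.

134 g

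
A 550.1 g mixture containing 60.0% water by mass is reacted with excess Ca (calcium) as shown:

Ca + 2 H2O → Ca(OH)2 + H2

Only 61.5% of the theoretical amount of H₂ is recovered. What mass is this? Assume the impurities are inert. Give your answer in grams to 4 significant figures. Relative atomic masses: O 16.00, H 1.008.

Pure H2O available = 550.1 g × 0.600 = 330.06 g.
M(H2O) = 2(1.008) + 16.00 = 18.016 g/mol.
M(H2) = 2(1.008) = 2.016 g/mol.
n(H2O) = 330.06 g / 18.016 g/mol = 18.320 mol.
From the equation the H2O:H2 mole ratio is 2:1, so n(H2) = 18.320 × 1/2 = 9.1602 mol.
Mass of H2 = 9.1602 mol × 2.016 g/mol = 18.467 g.
Actual mass collected = 18.467 g × 0.615 = 11.357 g.

11.36 g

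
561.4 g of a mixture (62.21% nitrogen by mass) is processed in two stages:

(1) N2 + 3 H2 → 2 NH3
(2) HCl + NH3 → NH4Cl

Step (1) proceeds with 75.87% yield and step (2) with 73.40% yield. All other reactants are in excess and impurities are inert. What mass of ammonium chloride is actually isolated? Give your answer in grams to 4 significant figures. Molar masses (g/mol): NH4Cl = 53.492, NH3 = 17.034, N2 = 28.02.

Pure N2 = 561.4 × 0.6221 = 349.25 g.
n(N2) = 349.25 / 28.02 = 12.464 mol.
Step 1 (N2:NH3 = 1:2): theoretical n(NH3) = 24.928 mol; at 75.87% yield, n(NH3) = 18.913 mol.
Step 2 (NH3:NH4Cl = 1:1): theoretical n(NH4Cl) = 18.913 mol, so theoretical mass = 18.913 × 53.492 = 1011.7 g.
At 73.40% yield, actual mass of NH4Cl = 1011.7 × 0.7340 = 742.59 g.

742.6 g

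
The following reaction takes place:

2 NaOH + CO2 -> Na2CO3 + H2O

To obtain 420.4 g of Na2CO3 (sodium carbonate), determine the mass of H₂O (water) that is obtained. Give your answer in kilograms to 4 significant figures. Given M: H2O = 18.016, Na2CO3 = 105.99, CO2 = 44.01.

n(Na2CO3) = 420.40 g / 105.99 g/mol = 3.9664 mol.
From the equation the Na2CO3:H2O mole ratio is 1:1, so n(H2O) = 3.9664 × 1/1 = 3.9664 mol.
Mass of H2O = 3.9664 mol × 18.016 g/mol = 71.459 g.
Converting to kg: 71.459 g = 0.07146 kg.

0.07146 kg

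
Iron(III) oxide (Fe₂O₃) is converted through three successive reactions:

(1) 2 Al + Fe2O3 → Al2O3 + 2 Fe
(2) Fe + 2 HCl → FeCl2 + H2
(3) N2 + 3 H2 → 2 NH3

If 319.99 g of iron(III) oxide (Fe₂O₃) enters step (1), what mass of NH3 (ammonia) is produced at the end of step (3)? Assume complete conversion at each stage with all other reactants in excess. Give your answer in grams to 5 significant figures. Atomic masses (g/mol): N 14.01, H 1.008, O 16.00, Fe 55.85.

45.508 g

M(Fe2O3) = 2(55.85) + 3(16.00) = 159.70 g/mol.
M(NH3) = 14.01 + 3(1.008) = 17.034 g/mol.
n(Fe2O3) = 319.99 / 159.70 = 2.00369 mol.
Reaction (1): Fe2O3→Fe ratio 1:2 ⇒ n(Fe) = 4.00739 mol.
Reaction (2): Fe→H2 ratio 1:1 ⇒ n(H2) = 4.00739 mol.
Reaction (3): H2→NH3 ratio 3:2 ⇒ n(NH3) = 2.67159 mol.
Mass of NH3 = 2.67159 × 17.034 = 45.5079 g.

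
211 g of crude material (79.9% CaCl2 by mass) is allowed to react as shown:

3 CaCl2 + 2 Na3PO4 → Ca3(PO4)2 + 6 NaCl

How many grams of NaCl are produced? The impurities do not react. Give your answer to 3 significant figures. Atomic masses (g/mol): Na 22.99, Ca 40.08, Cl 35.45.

178 g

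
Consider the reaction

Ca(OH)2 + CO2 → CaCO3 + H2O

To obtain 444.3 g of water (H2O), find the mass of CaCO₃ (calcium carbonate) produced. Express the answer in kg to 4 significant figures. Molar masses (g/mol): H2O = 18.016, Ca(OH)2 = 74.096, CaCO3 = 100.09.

n(H2O) = 444.30 g / 18.016 g/mol = 24.661 mol.
From the equation the H2O:CaCO3 mole ratio is 1:1, so n(CaCO3) = 24.661 × 1/1 = 24.661 mol.
Mass of CaCO3 = 24.661 mol × 100.09 g/mol = 2468.4 g.
Converting to kg: 2468.4 g = 2.468 kg.

2.468 kg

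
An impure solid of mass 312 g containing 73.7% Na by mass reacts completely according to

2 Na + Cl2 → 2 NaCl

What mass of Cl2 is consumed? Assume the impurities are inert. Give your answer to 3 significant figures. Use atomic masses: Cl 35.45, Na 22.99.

Mass of pure Na = 312 g × 0.737 = 229.9 g.
M(Na) = 22.99 g/mol.
M(Cl2) = 2(35.45) = 70.90 g/mol.
n(Na) = 229.9 g / 22.99 g/mol = 10.00 mol.
From the equation the Na:Cl2 mole ratio is 2:1, so n(Cl2) = 10.00 × 1/2 = 5.001 mol.
Mass of Cl2 = 5.001 mol × 70.90 g/mol = 354.6 g.

355 g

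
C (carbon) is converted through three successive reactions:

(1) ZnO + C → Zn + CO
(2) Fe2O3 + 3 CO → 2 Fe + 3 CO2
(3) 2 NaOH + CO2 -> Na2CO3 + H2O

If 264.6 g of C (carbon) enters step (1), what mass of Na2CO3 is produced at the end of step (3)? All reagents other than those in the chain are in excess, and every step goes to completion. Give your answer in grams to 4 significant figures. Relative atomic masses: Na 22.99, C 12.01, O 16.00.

2335 g

M(C) = 12.01 g/mol.
M(Na2CO3) = 2(22.99) + 12.01 + 3(16.00) = 105.99 g/mol.
n(C) = 264.6 / 12.01 = 22.032 mol.
Reaction (1): C→CO ratio 1:1 ⇒ n(CO) = 22.032 mol.
Reaction (2): CO→CO2 ratio 3:3 ⇒ n(CO2) = 22.032 mol.
Reaction (3): CO2→Na2CO3 ratio 1:1 ⇒ n(Na2CO3) = 22.032 mol.
Mass of Na2CO3 = 22.032 × 105.99 = 2335.1 g.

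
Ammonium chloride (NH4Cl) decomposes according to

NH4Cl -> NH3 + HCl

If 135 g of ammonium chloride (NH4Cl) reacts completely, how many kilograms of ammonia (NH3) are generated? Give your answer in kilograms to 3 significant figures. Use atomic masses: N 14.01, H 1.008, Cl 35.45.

0.0430 kg

M(NH4Cl) = 14.01 + 4(1.008) + 35.45 = 53.492 g/mol.
M(NH3) = 14.01 + 3(1.008) = 17.034 g/mol.
n(NH4Cl) = 135.0 g / 53.492 g/mol = 2.524 mol.
From the equation the NH4Cl:NH3 mole ratio is 1:1, so n(NH3) = 2.524 × 1/1 = 2.524 mol.
Mass of NH3 = 2.524 mol × 17.034 g/mol = 42.99 g.
Converting to kg: 42.99 g = 0.0430 kg.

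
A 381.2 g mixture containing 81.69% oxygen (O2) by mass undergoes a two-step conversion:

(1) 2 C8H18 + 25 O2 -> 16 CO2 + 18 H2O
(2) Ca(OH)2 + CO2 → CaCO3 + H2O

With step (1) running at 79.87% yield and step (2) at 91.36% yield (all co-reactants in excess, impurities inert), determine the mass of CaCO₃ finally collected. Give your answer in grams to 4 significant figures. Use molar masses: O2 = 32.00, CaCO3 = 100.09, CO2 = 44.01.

454.9 g

Pure O2 = 381.2 × 0.8169 = 311.40 g.
n(O2) = 311.40 / 32.00 = 9.7313 mol.
Step 1 (O2:CO2 = 25:16): theoretical n(CO2) = 6.2280 mol; at 79.87% yield, n(CO2) = 4.9743 mol.
Step 2 (CO2:CaCO3 = 1:1): theoretical n(CaCO3) = 4.9743 mol, so theoretical mass = 4.9743 × 100.09 = 497.88 g.
At 91.36% yield, actual mass of CaCO3 = 497.88 × 0.9136 = 454.86 g.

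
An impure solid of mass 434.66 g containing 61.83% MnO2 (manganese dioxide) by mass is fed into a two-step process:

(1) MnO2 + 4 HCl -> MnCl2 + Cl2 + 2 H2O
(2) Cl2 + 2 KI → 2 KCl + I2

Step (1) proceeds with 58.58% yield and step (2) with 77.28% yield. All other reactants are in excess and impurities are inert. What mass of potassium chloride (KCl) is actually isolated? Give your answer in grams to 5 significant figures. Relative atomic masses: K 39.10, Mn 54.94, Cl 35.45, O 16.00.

Pure MnO2 = 434.66 × 0.6183 = 268.750 g.
M(MnO2) = 54.94 + 2(16.00) = 86.94 g/mol.
M(KCl) = 39.10 + 35.45 = 74.55 g/mol.
n(MnO2) = 268.750 / 86.94 = 3.09122 mol.
Step 1 (MnO2:Cl2 = 1:1): theoretical n(Cl2) = 3.09122 mol; at 58.58% yield, n(Cl2) = 1.81083 mol.
Step 2 (Cl2:KCl = 1:2): theoretical n(KCl) = 3.62167 mol, so theoretical mass = 3.62167 × 74.55 = 269.995 g.
At 77.28% yield, actual mass of KCl = 269.995 × 0.7728 = 208.652 g.

208.65 g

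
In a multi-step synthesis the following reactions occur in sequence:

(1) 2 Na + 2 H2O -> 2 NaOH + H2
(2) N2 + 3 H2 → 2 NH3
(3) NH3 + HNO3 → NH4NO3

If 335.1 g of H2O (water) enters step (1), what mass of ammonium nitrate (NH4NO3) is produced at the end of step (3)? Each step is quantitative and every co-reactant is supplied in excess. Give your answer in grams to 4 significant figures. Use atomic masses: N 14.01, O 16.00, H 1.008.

M(H2O) = 2(1.008) + 16.00 = 18.016 g/mol.
M(NH4NO3) = 2(14.01) + 4(1.008) + 3(16.00) = 80.052 g/mol.
n(H2O) = 335.1 / 18.016 = 18.600 mol.
Reaction (1): H2O→H2 ratio 2:1 ⇒ n(H2) = 9.3001 mol.
Reaction (2): H2→NH3 ratio 3:2 ⇒ n(NH3) = 6.2000 mol.
Reaction (3): NH3→NH4NO3 ratio 1:1 ⇒ n(NH4NO3) = 6.2000 mol.
Mass of NH4NO3 = 6.2000 × 80.052 = 496.33 g.

496.3 g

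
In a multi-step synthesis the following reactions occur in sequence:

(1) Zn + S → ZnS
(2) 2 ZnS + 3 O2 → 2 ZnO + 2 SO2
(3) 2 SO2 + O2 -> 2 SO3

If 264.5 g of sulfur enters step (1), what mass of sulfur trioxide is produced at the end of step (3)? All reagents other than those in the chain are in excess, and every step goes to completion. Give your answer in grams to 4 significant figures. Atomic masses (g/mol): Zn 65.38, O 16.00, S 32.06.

660.5 g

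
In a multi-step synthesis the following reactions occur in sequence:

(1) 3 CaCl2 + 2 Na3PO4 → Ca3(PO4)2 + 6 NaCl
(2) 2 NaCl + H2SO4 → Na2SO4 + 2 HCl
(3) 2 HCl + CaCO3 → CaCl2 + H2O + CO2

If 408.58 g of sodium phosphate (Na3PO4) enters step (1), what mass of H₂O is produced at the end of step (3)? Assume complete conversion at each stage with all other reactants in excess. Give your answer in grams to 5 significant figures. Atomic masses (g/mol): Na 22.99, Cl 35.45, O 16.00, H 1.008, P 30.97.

M(Na3PO4) = 3(22.99) + 30.97 + 4(16.00) = 163.94 g/mol.
M(H2O) = 2(1.008) + 16.00 = 18.016 g/mol.
n(Na3PO4) = 408.58 / 163.94 = 2.49225 mol.
Reaction (1): Na3PO4→NaCl ratio 2:6 ⇒ n(NaCl) = 7.47676 mol.
Reaction (2): NaCl→HCl ratio 2:2 ⇒ n(HCl) = 7.47676 mol.
Reaction (3): HCl→H2O ratio 2:1 ⇒ n(H2O) = 3.73838 mol.
Mass of H2O = 3.73838 × 18.016 = 67.3507 g.

67.351 g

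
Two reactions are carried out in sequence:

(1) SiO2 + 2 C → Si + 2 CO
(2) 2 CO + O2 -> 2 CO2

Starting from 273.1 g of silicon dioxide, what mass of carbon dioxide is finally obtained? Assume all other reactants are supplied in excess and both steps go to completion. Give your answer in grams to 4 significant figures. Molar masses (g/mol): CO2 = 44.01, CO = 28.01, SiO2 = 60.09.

n(SiO2) = 273.10 / 60.09 = 4.5448 mol.
Step 1 gives a 1:2 ratio of SiO2 to CO, so n(CO) = 9.0897 mol.
In step 2 the CO:CO2 ratio is 2:2, so n(CO2) = 9.0897 mol.
Mass of CO2 = 9.0897 × 44.01 = 400.04 g.

400.0 g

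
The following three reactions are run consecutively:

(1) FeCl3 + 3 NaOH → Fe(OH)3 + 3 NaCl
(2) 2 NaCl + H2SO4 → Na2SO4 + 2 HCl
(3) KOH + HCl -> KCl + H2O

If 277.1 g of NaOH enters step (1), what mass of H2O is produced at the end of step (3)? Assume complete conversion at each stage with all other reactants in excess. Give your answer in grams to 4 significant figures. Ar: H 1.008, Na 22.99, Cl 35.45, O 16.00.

124.8 g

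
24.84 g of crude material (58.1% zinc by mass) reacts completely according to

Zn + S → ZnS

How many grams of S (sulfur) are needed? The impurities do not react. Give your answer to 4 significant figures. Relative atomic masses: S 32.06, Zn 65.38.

Mass of pure Zn = 24.84 g × 0.581 = 14.432 g.
M(Zn) = 65.38 g/mol.
M(S) = 32.06 g/mol.
n(Zn) = 14.432 g / 65.38 g/mol = 0.22074 mol.
From the equation the Zn:S mole ratio is 1:1, so n(S) = 0.22074 × 1/1 = 0.22074 mol.
Mass of S = 0.22074 mol × 32.06 g/mol = 7.0770 g.

7.077 g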